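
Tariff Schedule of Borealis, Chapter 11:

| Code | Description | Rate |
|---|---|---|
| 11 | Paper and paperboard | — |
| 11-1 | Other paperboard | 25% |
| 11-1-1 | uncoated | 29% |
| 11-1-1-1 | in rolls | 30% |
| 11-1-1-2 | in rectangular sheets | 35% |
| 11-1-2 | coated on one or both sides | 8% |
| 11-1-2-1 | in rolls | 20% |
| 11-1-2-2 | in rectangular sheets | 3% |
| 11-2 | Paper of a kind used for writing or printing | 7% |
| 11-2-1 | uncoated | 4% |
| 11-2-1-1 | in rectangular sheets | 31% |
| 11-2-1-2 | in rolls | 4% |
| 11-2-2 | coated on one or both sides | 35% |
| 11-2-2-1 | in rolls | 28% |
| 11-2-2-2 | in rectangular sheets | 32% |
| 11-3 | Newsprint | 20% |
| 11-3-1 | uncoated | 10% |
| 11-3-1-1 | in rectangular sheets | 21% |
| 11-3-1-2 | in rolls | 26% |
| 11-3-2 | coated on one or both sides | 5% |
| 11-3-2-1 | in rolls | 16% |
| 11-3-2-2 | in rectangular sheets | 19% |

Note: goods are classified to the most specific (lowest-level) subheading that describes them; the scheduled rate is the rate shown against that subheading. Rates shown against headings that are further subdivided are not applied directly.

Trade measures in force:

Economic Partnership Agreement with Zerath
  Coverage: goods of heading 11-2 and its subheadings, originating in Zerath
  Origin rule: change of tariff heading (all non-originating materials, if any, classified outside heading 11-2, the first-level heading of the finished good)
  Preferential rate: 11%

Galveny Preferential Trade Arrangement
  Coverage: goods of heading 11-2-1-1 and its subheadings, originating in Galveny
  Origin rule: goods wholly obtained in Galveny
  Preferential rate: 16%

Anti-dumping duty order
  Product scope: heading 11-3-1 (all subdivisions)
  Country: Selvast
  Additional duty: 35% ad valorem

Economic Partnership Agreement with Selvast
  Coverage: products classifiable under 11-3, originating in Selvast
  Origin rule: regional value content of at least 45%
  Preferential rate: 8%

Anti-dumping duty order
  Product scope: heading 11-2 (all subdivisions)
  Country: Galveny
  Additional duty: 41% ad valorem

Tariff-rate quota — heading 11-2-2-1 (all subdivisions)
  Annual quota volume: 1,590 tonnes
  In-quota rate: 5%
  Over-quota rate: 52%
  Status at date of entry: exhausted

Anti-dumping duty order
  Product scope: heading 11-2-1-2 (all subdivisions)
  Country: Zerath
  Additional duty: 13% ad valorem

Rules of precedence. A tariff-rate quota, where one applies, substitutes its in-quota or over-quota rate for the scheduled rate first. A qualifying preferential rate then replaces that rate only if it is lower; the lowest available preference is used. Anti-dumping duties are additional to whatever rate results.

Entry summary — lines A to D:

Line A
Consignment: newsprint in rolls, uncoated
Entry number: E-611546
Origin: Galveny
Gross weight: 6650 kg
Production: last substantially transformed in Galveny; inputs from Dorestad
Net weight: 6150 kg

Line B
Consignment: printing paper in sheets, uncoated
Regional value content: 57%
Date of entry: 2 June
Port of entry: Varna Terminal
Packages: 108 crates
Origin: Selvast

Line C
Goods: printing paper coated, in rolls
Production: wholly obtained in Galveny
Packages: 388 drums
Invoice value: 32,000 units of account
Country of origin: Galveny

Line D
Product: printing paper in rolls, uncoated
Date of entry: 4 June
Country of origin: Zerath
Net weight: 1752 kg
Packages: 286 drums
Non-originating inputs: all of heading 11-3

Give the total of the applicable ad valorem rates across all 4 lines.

167%

Line A: newsprint → 11-3; uncoated → 11-3-1; in rolls → 11-3-1-2. Scheduled 26%. Galveny agreement on 11-2-1-1: 11-3-1-2 not covered. → 26%.
Line B: printing paper → 11-2; uncoated → 11-2-1; in sheets → 11-2-1-1. Scheduled 31%. Selvast agreement on 11-3: 11-2-1-1 not covered. → 31%.
Line C: printing paper → 11-2; coated → 11-2-2; in rolls → 11-2-2-1. Scheduled 28%. quota on 11-2-2-1 exhausted → over-quota 52%; Galveny agreement on 11-2-1-1: 11-2-2-1 not covered; anti-dumping (Galveny, 11-2): +41%; total 52% + 41% = 93%. → 93%.
Line D: printing paper → 11-2; uncoated → 11-2-1; in rolls → 11-2-1-2. Scheduled 4%. Zerath agreement on 11-2: CTH met → 11% available; preference 11% not lower than 4% → no reduction; anti-dumping (Zerath, 11-2-1-2): +13%; total 4% + 13% = 17%. → 17%.
Sum: 26% + 31% + 93% + 17% = 167%.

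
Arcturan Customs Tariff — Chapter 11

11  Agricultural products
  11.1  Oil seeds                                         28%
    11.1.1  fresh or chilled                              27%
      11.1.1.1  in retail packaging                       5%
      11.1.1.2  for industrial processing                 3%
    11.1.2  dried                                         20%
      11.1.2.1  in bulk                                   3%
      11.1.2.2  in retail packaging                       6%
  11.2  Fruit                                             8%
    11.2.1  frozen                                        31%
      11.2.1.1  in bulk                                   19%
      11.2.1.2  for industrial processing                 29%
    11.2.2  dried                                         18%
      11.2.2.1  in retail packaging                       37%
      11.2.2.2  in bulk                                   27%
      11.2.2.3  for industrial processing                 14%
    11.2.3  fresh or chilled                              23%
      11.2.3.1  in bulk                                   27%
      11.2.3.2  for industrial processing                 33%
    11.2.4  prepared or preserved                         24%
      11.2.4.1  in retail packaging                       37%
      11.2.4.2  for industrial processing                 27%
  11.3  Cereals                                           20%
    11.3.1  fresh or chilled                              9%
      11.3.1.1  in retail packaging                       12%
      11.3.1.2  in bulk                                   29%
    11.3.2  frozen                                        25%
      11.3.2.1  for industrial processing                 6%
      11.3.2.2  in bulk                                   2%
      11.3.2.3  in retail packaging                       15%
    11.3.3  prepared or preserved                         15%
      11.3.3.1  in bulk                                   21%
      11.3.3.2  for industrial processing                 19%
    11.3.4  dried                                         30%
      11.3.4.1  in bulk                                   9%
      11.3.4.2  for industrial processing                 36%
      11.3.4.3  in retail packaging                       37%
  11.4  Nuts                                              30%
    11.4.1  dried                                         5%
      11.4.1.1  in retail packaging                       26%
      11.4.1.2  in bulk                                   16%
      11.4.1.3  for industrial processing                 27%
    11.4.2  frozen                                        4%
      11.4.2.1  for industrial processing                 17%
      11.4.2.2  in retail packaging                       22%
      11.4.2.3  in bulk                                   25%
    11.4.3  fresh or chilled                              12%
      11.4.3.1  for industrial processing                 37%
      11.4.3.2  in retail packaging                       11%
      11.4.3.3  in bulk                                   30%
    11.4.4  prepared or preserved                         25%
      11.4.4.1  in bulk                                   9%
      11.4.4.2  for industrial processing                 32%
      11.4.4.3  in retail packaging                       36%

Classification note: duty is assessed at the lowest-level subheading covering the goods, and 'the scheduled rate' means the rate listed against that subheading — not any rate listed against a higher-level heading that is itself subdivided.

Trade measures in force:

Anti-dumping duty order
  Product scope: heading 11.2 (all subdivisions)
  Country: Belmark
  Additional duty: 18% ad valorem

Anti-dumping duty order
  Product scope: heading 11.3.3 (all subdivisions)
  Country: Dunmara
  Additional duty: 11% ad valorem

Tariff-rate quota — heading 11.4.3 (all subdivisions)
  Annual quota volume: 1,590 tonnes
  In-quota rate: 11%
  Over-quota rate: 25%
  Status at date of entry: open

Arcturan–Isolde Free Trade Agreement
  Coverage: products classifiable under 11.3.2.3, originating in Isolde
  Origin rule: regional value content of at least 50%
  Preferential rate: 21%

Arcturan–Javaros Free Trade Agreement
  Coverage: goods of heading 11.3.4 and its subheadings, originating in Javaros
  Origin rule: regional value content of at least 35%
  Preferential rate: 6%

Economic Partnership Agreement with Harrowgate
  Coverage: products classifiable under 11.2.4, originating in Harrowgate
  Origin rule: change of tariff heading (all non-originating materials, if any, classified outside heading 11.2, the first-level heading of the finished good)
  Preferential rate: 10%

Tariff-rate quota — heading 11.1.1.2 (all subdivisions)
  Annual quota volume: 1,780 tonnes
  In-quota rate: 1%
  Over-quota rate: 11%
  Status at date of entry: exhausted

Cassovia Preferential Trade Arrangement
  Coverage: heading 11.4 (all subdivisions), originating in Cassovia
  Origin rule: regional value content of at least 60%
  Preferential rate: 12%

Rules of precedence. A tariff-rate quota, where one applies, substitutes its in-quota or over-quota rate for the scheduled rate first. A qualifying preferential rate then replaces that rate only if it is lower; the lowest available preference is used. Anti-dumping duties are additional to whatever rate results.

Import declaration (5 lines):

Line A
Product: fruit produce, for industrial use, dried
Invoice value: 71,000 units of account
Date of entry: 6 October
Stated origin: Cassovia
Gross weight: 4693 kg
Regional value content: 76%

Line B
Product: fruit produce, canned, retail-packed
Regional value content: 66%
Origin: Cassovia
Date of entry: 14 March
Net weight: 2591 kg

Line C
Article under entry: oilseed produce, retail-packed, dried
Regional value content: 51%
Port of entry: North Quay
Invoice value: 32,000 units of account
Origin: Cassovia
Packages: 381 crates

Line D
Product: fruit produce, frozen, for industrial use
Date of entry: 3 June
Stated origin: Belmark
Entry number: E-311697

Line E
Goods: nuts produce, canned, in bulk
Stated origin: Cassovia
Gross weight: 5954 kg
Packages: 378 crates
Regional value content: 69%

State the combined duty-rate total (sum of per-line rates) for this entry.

113%

Line A: fruit → 11.2; dried → 11.2.2; for industrial use → 11.2.2.3. Scheduled 14%. Cassovia agreement on 11.4: 11.2.2.3 not covered. → 14%.
Line B: fruit → 11.2; canned → 11.2.4; retail-packed → 11.2.4.1. Scheduled 37%. Cassovia agreement on 11.4: 11.2.4.1 not covered. → 37%.
Line C: oilseed → 11.1; dried → 11.1.2; retail-packed → 11.1.2.2. Scheduled 6%. Cassovia agreement on 11.4: 11.1.2.2 not covered. → 6%.
Line D: fruit → 11.2; frozen → 11.2.1; for industrial use → 11.2.1.2. Scheduled 29%. anti-dumping (Belmark, 11.2): +18%; total 29% + 18% = 47%. → 47%.
Line E: nuts → 11.4; canned → 11.4.4; in bulk → 11.4.4.1. Scheduled 9%. Cassovia agreement on 11.4: RVC ≥ 60% → 12% available; preference 12% not lower than 9% → no reduction. → 9%.
Sum: 14% + 37% + 6% + 47% + 9% = 113%.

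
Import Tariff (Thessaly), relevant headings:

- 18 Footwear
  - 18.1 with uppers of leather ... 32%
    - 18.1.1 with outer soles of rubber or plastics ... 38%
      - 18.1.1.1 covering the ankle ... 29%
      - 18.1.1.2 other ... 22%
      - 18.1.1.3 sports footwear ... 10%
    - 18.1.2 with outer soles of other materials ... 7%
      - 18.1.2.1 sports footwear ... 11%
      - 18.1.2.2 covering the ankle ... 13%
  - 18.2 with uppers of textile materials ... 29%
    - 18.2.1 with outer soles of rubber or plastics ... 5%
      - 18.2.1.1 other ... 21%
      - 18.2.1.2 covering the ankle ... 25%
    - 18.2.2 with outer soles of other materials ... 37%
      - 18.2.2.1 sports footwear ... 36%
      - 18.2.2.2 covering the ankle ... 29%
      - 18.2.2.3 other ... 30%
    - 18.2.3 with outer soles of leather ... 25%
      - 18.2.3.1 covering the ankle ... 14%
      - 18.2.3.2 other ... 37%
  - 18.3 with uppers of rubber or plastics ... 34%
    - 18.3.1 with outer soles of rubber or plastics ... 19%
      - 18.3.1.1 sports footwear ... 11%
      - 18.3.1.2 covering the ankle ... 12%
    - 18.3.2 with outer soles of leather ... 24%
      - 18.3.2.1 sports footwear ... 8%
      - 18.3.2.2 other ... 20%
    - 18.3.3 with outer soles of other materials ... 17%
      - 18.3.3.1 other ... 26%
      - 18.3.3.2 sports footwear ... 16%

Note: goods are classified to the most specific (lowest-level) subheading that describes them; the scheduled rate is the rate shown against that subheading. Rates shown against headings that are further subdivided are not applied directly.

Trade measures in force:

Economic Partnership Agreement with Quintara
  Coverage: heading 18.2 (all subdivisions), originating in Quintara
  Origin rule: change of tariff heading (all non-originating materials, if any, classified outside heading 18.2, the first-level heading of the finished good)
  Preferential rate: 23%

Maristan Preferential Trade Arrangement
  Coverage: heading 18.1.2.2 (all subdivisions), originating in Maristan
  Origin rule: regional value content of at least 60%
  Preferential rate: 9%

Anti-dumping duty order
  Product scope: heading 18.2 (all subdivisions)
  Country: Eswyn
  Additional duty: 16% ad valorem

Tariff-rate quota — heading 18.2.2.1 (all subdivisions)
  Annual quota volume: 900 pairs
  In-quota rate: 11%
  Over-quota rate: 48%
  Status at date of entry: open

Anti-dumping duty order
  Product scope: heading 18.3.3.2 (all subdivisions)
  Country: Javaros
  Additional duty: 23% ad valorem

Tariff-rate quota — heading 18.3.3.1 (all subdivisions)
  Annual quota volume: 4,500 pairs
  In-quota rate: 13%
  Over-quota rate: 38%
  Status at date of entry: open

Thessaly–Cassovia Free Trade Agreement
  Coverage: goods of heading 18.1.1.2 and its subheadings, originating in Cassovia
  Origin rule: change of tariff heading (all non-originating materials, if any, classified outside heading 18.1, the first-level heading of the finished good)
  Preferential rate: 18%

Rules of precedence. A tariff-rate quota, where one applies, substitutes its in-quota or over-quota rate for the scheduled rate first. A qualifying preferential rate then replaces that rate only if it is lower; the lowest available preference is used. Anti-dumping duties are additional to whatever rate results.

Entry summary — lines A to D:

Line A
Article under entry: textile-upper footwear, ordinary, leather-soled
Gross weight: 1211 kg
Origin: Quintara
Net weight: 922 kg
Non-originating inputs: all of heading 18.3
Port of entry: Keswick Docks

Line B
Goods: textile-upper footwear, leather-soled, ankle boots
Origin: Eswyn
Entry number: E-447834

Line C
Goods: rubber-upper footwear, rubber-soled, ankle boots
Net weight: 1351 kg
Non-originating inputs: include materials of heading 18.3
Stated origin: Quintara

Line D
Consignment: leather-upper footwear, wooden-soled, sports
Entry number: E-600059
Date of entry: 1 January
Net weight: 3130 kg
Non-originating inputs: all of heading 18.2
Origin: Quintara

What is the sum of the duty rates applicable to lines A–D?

Line A: textile-upper → 18.2; leather-soled → 18.2.3; ordinary → 18.2.3.2. Scheduled 37%. Quintara agreement on 18.2: CTH met → 23% available; preferential 23%. → 23%.
Line B: textile-upper → 18.2; leather-soled → 18.2.3; ankle boots → 18.2.3.1. Scheduled 14%. anti-dumping (Eswyn, 18.2): +16%; total 14% + 16% = 30%. → 30%.
Line C: rubber-upper → 18.3; rubber-soled → 18.3.1; ankle boots → 18.3.1.2. Scheduled 12%. Quintara agreement on 18.2: 18.3.1.2 not covered. → 12%.
Line D: leather-upper → 18.1; wooden-soled → 18.1.2; sports → 18.1.2.1. Scheduled 11%. Quintara agreement on 18.2: 18.1.2.1 not covered. → 11%.
Sum: 23% + 30% + 12% + 11% = 76%.

76%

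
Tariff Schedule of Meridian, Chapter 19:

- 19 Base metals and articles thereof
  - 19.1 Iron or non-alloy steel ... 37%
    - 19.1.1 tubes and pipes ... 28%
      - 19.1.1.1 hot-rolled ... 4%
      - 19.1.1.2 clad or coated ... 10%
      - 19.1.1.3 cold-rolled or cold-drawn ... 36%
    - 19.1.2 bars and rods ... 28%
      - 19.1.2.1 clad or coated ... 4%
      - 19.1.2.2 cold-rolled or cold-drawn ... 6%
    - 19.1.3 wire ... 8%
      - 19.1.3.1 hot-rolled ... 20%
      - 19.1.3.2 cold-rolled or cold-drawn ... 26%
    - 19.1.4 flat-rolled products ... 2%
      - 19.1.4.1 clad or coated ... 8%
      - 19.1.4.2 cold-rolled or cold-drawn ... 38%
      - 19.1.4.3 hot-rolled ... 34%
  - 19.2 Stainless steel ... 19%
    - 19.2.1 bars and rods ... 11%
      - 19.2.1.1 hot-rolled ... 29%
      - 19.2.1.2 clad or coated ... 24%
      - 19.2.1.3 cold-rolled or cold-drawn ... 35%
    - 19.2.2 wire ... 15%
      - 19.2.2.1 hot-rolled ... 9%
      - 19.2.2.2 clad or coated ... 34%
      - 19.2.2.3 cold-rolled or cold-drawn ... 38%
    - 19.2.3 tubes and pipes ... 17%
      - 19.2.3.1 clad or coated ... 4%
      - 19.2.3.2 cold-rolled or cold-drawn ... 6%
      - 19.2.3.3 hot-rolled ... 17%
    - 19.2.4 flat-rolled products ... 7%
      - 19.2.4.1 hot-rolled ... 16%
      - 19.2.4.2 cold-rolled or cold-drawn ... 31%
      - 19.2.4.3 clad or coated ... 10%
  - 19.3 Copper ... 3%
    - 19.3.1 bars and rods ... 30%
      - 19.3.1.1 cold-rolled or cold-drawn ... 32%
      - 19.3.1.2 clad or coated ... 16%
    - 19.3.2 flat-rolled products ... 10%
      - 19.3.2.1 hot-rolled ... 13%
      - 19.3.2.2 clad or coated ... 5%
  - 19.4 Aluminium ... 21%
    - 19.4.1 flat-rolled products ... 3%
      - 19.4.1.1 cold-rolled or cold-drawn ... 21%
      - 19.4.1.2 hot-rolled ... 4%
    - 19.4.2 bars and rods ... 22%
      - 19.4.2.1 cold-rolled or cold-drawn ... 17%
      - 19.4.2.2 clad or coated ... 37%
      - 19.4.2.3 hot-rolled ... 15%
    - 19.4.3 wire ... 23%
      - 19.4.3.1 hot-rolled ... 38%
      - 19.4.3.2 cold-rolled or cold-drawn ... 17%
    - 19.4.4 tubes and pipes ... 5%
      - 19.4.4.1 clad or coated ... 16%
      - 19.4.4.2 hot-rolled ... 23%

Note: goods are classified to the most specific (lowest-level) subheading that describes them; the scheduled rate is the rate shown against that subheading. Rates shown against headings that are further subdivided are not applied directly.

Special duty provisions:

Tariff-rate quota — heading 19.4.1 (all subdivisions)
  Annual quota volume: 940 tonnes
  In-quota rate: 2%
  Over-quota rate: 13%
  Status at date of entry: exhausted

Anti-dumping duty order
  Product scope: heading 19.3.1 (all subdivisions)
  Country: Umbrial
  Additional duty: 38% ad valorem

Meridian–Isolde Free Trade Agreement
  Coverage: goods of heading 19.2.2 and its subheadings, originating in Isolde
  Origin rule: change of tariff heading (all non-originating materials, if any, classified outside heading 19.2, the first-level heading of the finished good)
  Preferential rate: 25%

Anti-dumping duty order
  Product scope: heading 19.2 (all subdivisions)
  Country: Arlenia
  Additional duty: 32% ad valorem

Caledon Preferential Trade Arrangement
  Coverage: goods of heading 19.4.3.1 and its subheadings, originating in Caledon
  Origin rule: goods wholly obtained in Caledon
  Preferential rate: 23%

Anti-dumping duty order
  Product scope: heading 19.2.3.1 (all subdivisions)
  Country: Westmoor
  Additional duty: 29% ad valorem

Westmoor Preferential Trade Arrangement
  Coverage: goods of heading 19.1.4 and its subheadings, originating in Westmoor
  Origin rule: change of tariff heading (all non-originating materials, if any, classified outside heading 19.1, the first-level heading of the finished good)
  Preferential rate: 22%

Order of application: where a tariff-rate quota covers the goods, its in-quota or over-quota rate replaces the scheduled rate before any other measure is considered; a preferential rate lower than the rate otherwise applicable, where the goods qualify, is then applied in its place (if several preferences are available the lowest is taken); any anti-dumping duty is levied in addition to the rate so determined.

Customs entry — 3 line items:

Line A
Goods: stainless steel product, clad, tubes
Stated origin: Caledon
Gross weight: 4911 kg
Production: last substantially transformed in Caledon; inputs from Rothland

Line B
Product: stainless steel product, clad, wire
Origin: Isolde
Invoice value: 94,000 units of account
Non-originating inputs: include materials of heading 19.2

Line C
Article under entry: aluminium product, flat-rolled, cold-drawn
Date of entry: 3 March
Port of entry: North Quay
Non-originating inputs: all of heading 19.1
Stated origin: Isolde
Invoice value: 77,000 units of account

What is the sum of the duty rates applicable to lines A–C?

51%

Line A: stainless steel → 19.2; tubes → 19.2.3; clad → 19.2.3.1. Scheduled 4%. Caledon agreement on 19.4.3.1: 19.2.3.1 not covered. → 4%.
Line B: stainless steel → 19.2; wire → 19.2.2; clad → 19.2.2.2. Scheduled 34%. Isolde agreement on 19.2.2: CTH not met. → 34%.
Line C: aluminium → 19.4; flat-rolled → 19.4.1; cold-drawn → 19.4.1.1. Scheduled 21%. quota on 19.4.1 exhausted → over-quota 13%; Isolde agreement on 19.2.2: 19.4.1.1 not covered. → 13%.
Sum: 4% + 34% + 13% = 51%.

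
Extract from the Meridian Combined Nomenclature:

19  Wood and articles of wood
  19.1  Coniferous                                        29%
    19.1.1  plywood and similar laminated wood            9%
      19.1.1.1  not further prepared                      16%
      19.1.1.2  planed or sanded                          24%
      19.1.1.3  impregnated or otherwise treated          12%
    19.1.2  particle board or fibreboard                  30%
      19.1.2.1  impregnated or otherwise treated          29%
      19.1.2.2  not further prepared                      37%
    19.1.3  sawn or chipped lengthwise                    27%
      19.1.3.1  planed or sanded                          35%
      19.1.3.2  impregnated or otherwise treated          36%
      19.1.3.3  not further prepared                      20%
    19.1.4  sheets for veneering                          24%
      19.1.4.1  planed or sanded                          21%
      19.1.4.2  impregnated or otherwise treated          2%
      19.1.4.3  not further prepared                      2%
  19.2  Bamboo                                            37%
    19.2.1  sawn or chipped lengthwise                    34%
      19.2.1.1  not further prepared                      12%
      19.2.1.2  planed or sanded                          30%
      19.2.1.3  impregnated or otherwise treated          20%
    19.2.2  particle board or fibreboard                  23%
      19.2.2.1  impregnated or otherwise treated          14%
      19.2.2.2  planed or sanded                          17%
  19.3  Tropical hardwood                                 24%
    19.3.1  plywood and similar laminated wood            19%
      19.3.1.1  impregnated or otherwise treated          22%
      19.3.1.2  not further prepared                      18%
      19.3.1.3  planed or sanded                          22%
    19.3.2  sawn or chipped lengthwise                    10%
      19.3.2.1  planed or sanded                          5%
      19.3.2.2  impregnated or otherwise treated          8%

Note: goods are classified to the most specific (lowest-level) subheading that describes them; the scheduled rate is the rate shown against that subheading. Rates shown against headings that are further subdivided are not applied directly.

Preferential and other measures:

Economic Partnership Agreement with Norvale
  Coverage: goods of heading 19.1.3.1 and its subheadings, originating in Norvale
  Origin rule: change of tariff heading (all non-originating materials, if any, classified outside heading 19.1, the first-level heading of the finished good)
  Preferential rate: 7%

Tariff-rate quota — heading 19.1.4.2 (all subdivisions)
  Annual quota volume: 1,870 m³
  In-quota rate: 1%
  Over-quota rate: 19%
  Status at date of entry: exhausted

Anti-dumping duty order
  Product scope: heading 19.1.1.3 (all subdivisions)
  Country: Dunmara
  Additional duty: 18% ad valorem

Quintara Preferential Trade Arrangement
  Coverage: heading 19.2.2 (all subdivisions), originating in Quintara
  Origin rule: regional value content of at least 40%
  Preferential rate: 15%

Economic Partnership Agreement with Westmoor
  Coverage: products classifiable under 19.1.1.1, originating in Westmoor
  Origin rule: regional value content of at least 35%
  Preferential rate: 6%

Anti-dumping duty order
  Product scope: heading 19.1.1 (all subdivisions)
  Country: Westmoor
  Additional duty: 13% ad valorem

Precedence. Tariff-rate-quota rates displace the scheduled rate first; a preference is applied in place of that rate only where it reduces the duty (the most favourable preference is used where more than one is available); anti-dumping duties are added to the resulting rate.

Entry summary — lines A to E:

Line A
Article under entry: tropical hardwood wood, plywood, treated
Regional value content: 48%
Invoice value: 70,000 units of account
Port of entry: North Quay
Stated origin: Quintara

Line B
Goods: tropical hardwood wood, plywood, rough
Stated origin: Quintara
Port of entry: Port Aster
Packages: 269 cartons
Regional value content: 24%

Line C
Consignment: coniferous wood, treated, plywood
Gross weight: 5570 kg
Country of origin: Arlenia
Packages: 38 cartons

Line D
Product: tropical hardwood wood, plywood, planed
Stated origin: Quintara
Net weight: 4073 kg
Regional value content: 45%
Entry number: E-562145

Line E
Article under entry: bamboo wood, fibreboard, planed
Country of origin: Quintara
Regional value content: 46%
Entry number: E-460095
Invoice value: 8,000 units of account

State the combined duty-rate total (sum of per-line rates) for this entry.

Line A: tropical hardwood → 19.3; plywood → 19.3.1; treated → 19.3.1.1. Scheduled 22%. Quintara agreement on 19.2.2: 19.3.1.1 not covered. → 22%.
Line B: tropical hardwood → 19.3; plywood → 19.3.1; rough → 19.3.1.2. Scheduled 18%. Quintara agreement on 19.2.2: 19.3.1.2 not covered. → 18%.
Line C: coniferous → 19.1; plywood → 19.1.1; treated → 19.1.1.3. Scheduled 12%. No special measure applies. → 12%.
Line D: tropical hardwood → 19.3; plywood → 19.3.1; planed → 19.3.1.3. Scheduled 22%. Quintara agreement on 19.2.2: 19.3.1.3 not covered. → 22%.
Line E: bamboo → 19.2; fibreboard → 19.2.2; planed → 19.2.2.2. Scheduled 17%. Quintara agreement on 19.2.2: RVC ≥ 40% → 15% available; preferential 15%. → 15%.
Sum: 22% + 18% + 12% + 22% + 15% = 89%.

89%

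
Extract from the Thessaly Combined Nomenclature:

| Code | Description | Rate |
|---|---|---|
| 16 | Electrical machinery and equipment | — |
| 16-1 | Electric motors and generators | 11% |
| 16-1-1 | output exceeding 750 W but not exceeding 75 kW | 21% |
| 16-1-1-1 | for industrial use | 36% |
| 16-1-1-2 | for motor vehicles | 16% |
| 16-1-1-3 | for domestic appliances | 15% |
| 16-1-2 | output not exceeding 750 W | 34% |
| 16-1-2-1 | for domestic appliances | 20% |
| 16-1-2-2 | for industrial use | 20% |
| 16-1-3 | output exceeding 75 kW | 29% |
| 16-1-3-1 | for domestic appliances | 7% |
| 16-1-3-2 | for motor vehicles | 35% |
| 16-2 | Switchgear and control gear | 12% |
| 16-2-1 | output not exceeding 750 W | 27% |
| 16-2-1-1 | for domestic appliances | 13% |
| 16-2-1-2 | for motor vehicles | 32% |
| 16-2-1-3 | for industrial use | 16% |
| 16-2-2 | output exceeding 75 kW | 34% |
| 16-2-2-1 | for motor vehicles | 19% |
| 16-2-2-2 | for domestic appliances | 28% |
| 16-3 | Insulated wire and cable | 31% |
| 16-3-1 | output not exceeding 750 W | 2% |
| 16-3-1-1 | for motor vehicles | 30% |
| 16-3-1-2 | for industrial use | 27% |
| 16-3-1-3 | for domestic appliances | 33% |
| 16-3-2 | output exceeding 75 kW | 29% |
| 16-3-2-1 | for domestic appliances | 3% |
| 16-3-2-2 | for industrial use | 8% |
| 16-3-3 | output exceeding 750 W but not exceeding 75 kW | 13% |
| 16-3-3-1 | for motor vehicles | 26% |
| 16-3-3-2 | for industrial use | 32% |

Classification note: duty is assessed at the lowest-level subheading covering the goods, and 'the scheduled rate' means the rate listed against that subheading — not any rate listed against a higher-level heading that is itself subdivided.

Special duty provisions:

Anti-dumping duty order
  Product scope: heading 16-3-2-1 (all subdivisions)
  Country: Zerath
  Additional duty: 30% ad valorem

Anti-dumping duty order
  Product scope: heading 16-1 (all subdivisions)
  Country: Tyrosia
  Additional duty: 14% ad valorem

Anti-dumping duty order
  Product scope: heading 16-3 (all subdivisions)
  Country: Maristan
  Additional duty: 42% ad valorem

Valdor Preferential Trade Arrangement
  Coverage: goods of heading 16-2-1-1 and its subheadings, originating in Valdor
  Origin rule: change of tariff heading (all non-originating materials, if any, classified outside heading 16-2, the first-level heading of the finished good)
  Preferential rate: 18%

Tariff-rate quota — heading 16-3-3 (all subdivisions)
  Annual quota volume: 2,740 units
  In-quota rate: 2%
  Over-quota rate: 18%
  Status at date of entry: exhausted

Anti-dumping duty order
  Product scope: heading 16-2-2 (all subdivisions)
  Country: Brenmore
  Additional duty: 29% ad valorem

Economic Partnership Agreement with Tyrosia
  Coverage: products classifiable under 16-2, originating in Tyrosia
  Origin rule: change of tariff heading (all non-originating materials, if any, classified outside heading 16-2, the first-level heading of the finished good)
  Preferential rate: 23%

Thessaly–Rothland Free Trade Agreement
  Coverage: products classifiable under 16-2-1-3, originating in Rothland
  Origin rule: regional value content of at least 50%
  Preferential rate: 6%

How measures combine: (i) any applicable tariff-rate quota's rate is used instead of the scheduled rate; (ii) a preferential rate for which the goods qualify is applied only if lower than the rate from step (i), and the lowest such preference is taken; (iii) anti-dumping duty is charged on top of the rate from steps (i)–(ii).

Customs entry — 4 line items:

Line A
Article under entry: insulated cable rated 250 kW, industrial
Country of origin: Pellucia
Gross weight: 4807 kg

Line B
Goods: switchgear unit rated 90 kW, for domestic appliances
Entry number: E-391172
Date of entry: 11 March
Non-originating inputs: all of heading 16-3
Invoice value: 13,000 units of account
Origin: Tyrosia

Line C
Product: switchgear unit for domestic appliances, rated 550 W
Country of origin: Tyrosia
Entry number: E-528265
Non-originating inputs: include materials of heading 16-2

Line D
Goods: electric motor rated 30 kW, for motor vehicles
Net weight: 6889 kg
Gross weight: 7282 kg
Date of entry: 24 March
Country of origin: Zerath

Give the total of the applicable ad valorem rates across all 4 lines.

Line A: insulated cable → 16-3; rated 250 kW → 16-3-2; industrial → 16-3-2-2. Scheduled 8%. No special measure applies. → 8%.
Line B: switchgear unit → 16-2; rated 90 kW → 16-2-2; for domestic appliances → 16-2-2-2. Scheduled 28%. Tyrosia agreement on 16-2: CTH met → 23% available; preferential 23%. → 23%.
Line C: switchgear unit → 16-2; rated 550 W → 16-2-1; for domestic appliances → 16-2-1-1. Scheduled 13%. Tyrosia agreement on 16-2: CTH not met. → 13%.
Line D: electric motor → 16-1; rated 30 kW → 16-1-1; for motor vehicles → 16-1-1-2. Scheduled 16%. No special measure applies. → 16%.
Sum: 8% + 23% + 13% + 16% = 60%.

60%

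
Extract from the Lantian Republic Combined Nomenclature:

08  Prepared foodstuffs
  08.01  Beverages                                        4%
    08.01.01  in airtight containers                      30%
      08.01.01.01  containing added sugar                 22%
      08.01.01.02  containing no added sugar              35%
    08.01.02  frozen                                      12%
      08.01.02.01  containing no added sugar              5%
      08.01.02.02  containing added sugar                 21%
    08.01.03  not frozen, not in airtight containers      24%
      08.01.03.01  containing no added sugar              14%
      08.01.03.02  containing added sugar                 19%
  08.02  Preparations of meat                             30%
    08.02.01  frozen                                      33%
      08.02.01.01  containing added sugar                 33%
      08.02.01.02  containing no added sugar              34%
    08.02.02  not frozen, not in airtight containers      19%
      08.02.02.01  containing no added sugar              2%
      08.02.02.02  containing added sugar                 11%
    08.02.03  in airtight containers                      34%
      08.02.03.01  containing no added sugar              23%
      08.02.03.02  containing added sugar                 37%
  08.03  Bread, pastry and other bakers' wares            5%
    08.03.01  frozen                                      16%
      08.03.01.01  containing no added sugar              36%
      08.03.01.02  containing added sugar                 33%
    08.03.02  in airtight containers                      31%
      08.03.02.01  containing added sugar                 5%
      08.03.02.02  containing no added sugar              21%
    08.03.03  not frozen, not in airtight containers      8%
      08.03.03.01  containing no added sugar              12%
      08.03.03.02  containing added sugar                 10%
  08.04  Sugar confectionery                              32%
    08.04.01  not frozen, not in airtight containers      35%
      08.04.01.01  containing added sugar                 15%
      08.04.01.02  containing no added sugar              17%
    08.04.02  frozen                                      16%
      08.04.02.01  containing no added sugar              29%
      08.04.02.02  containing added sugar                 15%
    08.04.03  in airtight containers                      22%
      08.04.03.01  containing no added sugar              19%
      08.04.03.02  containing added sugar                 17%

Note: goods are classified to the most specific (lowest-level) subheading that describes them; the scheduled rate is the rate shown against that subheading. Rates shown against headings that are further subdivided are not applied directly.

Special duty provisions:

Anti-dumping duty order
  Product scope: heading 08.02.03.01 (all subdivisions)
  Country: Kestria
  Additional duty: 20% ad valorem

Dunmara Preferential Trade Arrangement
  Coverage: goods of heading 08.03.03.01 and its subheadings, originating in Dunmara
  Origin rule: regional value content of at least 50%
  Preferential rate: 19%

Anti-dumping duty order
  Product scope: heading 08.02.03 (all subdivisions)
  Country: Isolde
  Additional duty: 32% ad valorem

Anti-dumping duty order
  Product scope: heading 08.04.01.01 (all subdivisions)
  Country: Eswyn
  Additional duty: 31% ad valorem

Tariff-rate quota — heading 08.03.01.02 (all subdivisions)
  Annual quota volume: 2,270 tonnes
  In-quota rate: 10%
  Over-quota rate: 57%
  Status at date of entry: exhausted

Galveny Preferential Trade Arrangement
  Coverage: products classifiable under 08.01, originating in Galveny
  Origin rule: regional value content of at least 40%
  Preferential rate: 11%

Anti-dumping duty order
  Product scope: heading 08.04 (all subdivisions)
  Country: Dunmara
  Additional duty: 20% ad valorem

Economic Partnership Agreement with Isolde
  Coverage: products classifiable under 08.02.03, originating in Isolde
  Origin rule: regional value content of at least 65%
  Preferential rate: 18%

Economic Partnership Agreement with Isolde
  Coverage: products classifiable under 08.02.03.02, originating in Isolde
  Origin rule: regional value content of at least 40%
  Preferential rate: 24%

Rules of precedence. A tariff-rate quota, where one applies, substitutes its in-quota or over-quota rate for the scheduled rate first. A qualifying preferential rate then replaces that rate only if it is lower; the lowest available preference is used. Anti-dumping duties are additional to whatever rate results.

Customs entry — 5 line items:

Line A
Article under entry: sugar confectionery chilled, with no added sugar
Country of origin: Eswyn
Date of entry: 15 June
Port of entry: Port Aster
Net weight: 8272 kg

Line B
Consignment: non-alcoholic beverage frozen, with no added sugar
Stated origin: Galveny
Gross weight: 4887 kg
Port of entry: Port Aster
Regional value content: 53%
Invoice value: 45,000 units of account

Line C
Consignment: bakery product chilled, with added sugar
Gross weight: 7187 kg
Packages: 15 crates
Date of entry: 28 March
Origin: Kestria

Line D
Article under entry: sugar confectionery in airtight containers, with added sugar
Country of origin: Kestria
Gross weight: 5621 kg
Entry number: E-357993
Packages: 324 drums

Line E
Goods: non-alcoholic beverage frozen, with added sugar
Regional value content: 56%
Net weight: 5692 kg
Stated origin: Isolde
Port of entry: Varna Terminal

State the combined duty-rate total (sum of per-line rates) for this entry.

Line A: sugar confectionery → 08.04; chilled → 08.04.01; with no added sugar → 08.04.01.02. Scheduled 17%. No special measure applies. → 17%.
Line B: non-alcoholic beverage → 08.01; frozen → 08.01.02; with no added sugar → 08.01.02.01. Scheduled 5%. Galveny agreement on 08.01: RVC ≥ 40% → 11% available; preference 11% not lower than 5% → no reduction. → 5%.
Line C: bakery product → 08.03; chilled → 08.03.03; with added sugar → 08.03.03.02. Scheduled 10%. No special measure applies. → 10%.
Line D: sugar confectionery → 08.04; in airtight containers → 08.04.03; with added sugar → 08.04.03.02. Scheduled 17%. No special measure applies. → 17%.
Line E: non-alcoholic beverage → 08.01; frozen → 08.01.02; with added sugar → 08.01.02.02. Scheduled 21%. Isolde agreement on 08.02.03: 08.01.02.02 not covered; Isolde agreement on 08.02.03.02: 08.01.02.02 not covered. → 21%.
Sum: 17% + 5% + 10% + 17% + 21% = 70%.

70%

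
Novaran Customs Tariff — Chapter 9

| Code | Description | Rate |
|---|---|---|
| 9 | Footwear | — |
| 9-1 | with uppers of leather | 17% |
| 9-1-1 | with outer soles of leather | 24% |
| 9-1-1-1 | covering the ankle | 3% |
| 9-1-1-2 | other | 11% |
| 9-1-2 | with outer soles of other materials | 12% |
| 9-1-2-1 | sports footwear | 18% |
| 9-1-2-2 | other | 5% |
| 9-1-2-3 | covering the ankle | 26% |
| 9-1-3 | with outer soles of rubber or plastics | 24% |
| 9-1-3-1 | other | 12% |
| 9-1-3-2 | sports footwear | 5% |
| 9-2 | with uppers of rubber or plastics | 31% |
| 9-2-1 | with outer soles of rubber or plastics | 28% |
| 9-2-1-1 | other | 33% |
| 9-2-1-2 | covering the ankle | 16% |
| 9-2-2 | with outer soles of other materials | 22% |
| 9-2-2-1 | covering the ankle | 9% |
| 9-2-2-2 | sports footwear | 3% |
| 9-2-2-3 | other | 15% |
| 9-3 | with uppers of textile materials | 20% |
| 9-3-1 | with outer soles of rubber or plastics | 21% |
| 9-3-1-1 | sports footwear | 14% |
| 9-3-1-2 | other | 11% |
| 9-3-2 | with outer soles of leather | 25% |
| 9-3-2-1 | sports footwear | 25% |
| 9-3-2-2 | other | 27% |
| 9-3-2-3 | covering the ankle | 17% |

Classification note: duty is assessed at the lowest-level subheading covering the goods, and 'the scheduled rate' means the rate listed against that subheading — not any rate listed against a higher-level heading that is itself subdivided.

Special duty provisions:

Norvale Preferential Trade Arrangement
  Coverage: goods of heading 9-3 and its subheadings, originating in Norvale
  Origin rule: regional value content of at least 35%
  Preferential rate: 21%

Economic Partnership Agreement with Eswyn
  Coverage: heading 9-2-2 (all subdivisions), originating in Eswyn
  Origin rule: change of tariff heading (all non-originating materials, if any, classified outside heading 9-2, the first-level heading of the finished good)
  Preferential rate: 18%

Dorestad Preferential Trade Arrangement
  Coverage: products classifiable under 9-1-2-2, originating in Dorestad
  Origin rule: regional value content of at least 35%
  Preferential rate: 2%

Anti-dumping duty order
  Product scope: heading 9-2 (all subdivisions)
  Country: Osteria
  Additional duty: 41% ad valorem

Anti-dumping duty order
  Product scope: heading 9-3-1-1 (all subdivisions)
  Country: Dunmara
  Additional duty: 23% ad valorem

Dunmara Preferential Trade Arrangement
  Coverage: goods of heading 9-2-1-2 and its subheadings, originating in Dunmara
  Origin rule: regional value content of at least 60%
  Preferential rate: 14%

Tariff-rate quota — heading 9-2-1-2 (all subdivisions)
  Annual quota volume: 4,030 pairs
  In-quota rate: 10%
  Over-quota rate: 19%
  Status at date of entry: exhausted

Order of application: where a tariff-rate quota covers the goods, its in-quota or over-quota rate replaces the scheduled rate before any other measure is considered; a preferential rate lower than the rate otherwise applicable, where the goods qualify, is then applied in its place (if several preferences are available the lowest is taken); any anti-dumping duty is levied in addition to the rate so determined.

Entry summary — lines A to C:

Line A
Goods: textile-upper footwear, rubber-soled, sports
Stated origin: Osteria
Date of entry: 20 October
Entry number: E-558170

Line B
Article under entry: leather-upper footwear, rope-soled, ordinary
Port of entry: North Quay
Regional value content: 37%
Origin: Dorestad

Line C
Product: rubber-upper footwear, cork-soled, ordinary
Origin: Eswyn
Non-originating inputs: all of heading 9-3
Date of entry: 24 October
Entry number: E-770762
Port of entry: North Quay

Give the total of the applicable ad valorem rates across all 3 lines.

31%

Line A: textile-upper → 9-3; rubber-soled → 9-3-1; sports → 9-3-1-1. Scheduled 14%. No special measure applies. → 14%.
Line B: leather-upper → 9-1; rope-soled → 9-1-2; ordinary → 9-1-2-2. Scheduled 5%. Dorestad agreement on 9-1-2-2: RVC ≥ 35% → 2% available; preferential 2%. → 2%.
Line C: rubber-upper → 9-2; cork-soled → 9-2-2; ordinary → 9-2-2-3. Scheduled 15%. Eswyn agreement on 9-2-2: CTH met → 18% available; preference 18% not lower than 15% → no reduction. → 15%.
Sum: 14% + 2% + 15% = 31%.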